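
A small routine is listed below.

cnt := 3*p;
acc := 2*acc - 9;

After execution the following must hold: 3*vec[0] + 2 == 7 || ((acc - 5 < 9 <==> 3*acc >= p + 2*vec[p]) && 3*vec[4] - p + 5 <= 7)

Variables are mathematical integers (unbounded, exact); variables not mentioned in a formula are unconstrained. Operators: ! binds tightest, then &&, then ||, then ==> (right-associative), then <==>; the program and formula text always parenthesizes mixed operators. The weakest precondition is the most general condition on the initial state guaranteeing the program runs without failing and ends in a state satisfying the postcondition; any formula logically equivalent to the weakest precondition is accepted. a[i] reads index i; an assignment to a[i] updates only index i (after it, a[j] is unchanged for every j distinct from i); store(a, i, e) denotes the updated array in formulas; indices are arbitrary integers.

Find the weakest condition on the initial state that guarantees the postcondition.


Working backward. After the program, the postcondition 3*vec[0] + 2 == 7 || ((acc - 5 < 9 <==> 3*acc >= p + 2*vec[p]) && 3*vec[4] - p + 5 <= 7) must hold; in canonical form it is 3*vec[0] == 5 || ((acc < 14 <==> 3*acc >= 2*vec[p] + p) && 3*vec[4] <= p + 2).
Before acc := 2*acc - 9: 3*vec[0] == 5 || ((2*acc < 23 <==> 6*acc >= 2*vec[p] + p + 27) && 3*vec[4] <= p + 2)
Before cnt := 3*p: 3*vec[0] == 5 || ((2*acc < 23 <==> 6*acc >= 2*vec[p] + p + 27) && 3*vec[4] <= p + 2)
Answer: WP = 3*vec[0] == 5 || ((2*acc < 23 <==> 6*acc >= 2*vec[p] + p + 27) && 3*vec[4] <= p + 2)


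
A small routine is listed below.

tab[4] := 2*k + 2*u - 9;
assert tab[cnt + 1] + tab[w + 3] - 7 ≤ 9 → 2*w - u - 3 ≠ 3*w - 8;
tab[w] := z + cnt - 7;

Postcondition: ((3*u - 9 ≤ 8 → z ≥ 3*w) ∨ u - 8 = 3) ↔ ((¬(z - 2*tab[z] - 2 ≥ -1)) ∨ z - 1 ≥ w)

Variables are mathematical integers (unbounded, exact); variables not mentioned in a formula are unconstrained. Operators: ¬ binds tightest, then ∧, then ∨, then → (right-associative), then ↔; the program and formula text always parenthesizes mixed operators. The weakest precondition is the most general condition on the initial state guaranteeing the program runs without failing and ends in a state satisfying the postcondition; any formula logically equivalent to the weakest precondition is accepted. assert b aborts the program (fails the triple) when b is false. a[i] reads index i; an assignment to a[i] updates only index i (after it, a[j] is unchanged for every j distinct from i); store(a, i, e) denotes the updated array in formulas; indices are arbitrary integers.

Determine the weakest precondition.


Working backward. After the program, the postcondition ((3*u - 9 ≤ 8 → z ≥ 3*w) ∨ u - 8 = 3) ↔ ((¬(z - 2*tab[z] - 2 ≥ -1)) ∨ z - 1 ≥ w) must hold; in canonical form it is ((3*u ≤ 17 → z ≥ 3*w) ∨ u = 11) ↔ ((¬(z ≥ 2*tab[z] + 1)) ∨ z ≥ w + 1).
Before tab[w] := z + cnt - 7: ((3*u ≤ 17 → z ≥ 3*w) ∨ u = 11) ↔ ((¬(z ≥ 2*store(tab, w, cnt + z - 7)[z] + 1)) ∨ z ≥ w + 1)
Before assert tab[cnt + 1] + tab[w + 3] - 7 ≤ 9 → 2*w - u - 3 ≠ 3*w - 8: (tab[cnt + 1] + tab[w + 3] ≤ 16 → u + w ≠ 5) ∧ (((3*u ≤ 17 → z ≥ 3*w) ∨ u = 11) ↔ ((¬(z ≥ 2*store(tab, w, cnt + z - 7)[z] + 1)) ∨ z ≥ w + 1))
Before tab[4] := 2*k + 2*u - 9: (store(tab, 4, 2*k + 2*u - 9)[cnt + 1] + store(tab, 4, 2*k + 2*u - 9)[w + 3] ≤ 16 → u + w ≠ 5) ∧ (((3*u ≤ 17 → z ≥ 3*w) ∨ u = 11) ↔ ((¬(z ≥ 2*store(store(tab, 4, 2*k + 2*u - 9), w, cnt + z - 7)[z] + 1)) ∨ z ≥ w + 1))
Answer: WP = (store(tab, 4, 2*k + 2*u - 9)[cnt + 1] + store(tab, 4, 2*k + 2*u - 9)[w + 3] ≤ 16 → u + w ≠ 5) ∧ (((3*u ≤ 17 → z ≥ 3*w) ∨ u = 11) ↔ ((¬(z ≥ 2*store(store(tab, 4, 2*k + 2*u - 9), w, cnt + z - 7)[z] + 1)) ∨ z ≥ w + 1))


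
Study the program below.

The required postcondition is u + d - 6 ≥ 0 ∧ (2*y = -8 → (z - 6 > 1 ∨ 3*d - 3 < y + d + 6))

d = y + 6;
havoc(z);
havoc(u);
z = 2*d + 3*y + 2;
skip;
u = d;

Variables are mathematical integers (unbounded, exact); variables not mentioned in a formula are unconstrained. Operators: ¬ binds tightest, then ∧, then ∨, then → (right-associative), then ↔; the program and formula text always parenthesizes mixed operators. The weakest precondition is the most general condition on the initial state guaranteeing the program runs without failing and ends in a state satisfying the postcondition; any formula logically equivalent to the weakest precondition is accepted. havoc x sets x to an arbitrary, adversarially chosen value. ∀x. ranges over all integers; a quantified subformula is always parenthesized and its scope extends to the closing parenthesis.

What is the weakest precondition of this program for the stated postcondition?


Working backward. After the program, the postcondition u + d - 6 ≥ 0 ∧ (2*y = -8 → (z - 6 > 1 ∨ 3*d - 3 < y + d + 6)) must hold; in canonical form it is d + u ≥ 6 ∧ (2*y = -8 → (z > 7 ∨ 2*d < y + 9)).
Before u := d: 2*d ≥ 6 ∧ (2*y = -8 → (z > 7 ∨ 2*d < y + 9))
Before skip: 2*d ≥ 6 ∧ (2*y = -8 → (z > 7 ∨ 2*d < y + 9))
Before z := 2*d + 3*y + 2: 2*d ≥ 6 ∧ (2*y = -8 → (2*d + 3*y > 5 ∨ 2*d < y + 9))
Before havoc u: 2*d ≥ 6 ∧ (2*y = -8 → (2*d + 3*y > 5 ∨ 2*d < y + 9))
Before havoc z: 2*d ≥ 6 ∧ (2*y = -8 → (2*d + 3*y > 5 ∨ 2*d < y + 9))
Before d := y + 6: 2*y ≥ -6 ∧ (2*y = -8 → (5*y > -7 ∨ y < -3))
Answer: WP = 2*y ≥ -6 ∧ (2*y = -8 → (5*y > -7 ∨ y < -3))


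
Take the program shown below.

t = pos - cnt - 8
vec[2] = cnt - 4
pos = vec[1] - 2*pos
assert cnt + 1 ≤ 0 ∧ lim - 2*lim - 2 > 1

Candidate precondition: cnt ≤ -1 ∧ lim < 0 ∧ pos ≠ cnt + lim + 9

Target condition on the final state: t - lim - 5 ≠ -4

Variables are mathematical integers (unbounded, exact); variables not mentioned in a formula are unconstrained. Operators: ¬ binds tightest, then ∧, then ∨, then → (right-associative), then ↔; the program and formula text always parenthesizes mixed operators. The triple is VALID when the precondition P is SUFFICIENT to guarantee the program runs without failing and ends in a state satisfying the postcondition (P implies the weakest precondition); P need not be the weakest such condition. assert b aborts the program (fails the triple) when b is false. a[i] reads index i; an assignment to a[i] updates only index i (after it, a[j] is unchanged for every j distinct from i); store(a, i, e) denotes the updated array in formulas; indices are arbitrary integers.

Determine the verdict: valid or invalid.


Working backward. After the program, the postcondition t - lim - 5 ≠ -4 must hold; in canonical form it is t ≠ lim + 1.
Before assert cnt + 1 ≤ 0 ∧ lim - 2*lim - 2 > 1: cnt ≤ -1 ∧ lim < -3 ∧ t ≠ lim + 1
Before pos := vec[1] - 2*pos: cnt ≤ -1 ∧ lim < -3 ∧ t ≠ lim + 1
Before vec[2] := cnt - 4: cnt ≤ -1 ∧ lim < -3 ∧ t ≠ lim + 1
Before t := pos - cnt - 8: cnt ≤ -1 ∧ lim < -3 ∧ pos ≠ cnt + lim + 9
The weakest precondition is cnt ≤ -1 ∧ lim < -3 ∧ pos ≠ cnt + lim + 9.
Check whether cnt ≤ -1 ∧ lim < 0 ∧ pos ≠ cnt + lim + 9 implies it.
Countermodel: at the initial state cnt = -1, lim = -3, pos = 6, the precondition holds but the weakest precondition fails.
Answer: invalid


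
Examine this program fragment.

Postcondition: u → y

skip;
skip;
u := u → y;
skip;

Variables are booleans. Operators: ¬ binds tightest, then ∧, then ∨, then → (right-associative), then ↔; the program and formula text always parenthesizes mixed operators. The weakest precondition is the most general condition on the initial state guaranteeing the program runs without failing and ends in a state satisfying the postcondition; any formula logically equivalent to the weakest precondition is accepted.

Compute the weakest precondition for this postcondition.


Working backward. After the program, u → y must hold.
Before skip: u → y
Before u := u → y: (u → y) → y
Before skip: (u → y) → y
Before skip: (u → y) → y
Answer: WP = (u → y) → y


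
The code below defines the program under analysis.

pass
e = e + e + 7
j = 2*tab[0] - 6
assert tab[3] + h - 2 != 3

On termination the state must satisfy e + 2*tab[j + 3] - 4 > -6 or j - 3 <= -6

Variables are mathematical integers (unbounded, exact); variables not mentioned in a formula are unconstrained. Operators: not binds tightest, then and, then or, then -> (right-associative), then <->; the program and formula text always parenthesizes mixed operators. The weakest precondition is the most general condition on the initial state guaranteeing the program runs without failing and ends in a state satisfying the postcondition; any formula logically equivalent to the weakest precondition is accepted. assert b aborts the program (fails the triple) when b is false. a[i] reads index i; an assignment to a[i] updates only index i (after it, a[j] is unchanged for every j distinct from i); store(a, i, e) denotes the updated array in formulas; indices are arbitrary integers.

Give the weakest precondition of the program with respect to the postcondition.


Working backward. After the program, the postcondition e + 2*tab[j + 3] - 4 > -6 or j - 3 <= -6 must hold; in canonical form it is 2*tab[j + 3] + e > -2 or j <= -3.
Before assert tab[3] + h - 2 != 3: tab[3] + h != 5 and (2*tab[j + 3] + e > -2 or j <= -3)
Before j := 2*tab[0] - 6: tab[3] + h != 5 and (2*tab[2*tab[0] - 3] + e > -2 or 2*tab[0] <= 3)
Before e := e + e + 7: tab[3] + h != 5 and (2*tab[2*tab[0] - 3] + 2*e > -9 or 2*tab[0] <= 3)
Before skip: tab[3] + h != 5 and (2*tab[2*tab[0] - 3] + 2*e > -9 or 2*tab[0] <= 3)
Answer: WP = tab[3] + h != 5 and (2*tab[2*tab[0] - 3] + 2*e > -9 or 2*tab[0] <= 3)


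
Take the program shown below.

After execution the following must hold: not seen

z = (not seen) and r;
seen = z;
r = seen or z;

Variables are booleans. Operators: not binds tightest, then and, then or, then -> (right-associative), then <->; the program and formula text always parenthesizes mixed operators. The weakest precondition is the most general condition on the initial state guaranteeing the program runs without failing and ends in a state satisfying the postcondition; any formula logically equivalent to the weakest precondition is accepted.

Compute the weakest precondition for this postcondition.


Working backward. After the program, not seen must hold.
Before r := seen or z: not seen
Before seen := z: not z
Before z := (not seen) and r: not ((not seen) and r)
Answer: WP = not ((not seen) and r)


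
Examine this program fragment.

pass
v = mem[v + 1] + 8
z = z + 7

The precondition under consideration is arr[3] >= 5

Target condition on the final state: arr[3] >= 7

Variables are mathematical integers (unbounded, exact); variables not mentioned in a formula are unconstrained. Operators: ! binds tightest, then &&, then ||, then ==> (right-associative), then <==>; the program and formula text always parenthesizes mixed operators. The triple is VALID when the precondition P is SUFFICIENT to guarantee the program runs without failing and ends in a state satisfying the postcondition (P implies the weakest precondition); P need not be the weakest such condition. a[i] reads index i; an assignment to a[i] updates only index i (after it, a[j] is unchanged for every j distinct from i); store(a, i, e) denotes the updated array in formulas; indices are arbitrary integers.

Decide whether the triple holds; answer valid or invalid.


Working backward. After the program, arr[3] >= 7 must hold.
Before z := z + 7: arr[3] >= 7
Before v := mem[v + 1] + 8: arr[3] >= 7
Before skip: arr[3] >= 7
The weakest precondition is arr[3] >= 7.
Check whether arr[3] >= 5 implies it.
Countermodel: at the initial state arr = {[3] = 5, elsewhere 5}, the precondition holds but the weakest precondition fails.
Answer: invalid


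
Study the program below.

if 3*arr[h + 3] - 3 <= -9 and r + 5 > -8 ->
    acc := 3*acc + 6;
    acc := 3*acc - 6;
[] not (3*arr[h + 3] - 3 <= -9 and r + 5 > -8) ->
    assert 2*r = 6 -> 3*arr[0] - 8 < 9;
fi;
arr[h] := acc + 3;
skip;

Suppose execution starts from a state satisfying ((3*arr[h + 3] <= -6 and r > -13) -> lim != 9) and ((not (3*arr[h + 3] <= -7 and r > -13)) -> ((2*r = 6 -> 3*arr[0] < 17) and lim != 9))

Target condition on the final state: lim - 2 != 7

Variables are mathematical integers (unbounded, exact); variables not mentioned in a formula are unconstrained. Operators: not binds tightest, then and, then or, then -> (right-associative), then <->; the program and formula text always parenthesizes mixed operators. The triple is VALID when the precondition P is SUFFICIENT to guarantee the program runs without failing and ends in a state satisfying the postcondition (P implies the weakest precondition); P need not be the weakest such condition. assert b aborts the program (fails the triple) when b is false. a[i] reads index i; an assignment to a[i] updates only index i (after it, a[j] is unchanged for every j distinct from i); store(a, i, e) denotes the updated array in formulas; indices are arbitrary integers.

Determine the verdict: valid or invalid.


Working backward. After the program, the postcondition lim - 2 != 7 must hold; in canonical form it is lim != 9.
Before skip: lim != 9
Before arr[h] := acc + 3: lim != 9
Then branch requires lim != 9; else branch requires (2*r = 6 -> 3*arr[0] < 17) and lim != 9.
Before the if: ((3*arr[h + 3] <= -6 and r > -13) -> lim != 9) and ((not (3*arr[h + 3] <= -6 and r > -13)) -> ((2*r = 6 -> 3*arr[0] < 17) and lim != 9))
The weakest precondition is ((3*arr[h + 3] <= -6 and r > -13) -> lim != 9) and ((not (3*arr[h + 3] <= -6 and r > -13)) -> ((2*r = 6 -> 3*arr[0] < 17) and lim != 9)).
Check whether ((3*arr[h + 3] <= -6 and r > -13) -> lim != 9) and ((not (3*arr[h + 3] <= -7 and r > -13)) -> ((2*r = 6 -> 3*arr[0] < 17) and lim != 9)) implies it.
Every state satisfying the precondition satisfies the weakest precondition: the implication holds.
Answer: valid


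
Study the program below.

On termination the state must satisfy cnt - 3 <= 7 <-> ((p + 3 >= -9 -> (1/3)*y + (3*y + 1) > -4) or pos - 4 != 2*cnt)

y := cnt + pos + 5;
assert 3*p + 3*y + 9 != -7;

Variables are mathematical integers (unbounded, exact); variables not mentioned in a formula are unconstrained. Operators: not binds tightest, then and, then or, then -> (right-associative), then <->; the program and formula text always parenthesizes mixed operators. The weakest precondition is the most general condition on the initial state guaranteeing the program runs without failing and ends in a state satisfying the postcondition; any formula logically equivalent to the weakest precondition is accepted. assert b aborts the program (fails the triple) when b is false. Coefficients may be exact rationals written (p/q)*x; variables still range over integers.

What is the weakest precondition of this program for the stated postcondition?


Working backward. After the program, the postcondition cnt - 3 <= 7 <-> ((p + 3 >= -9 -> (1/3)*y + (3*y + 1) > -4) or pos - 4 != 2*cnt) must hold; in canonical form it is cnt <= 10 <-> ((p >= -12 -> (10/3)*y > -5) or pos != 2*cnt + 4).
Before assert 3*p + 3*y + 9 != -7: 3*p + 3*y != -16 and (cnt <= 10 <-> ((p >= -12 -> (10/3)*y > -5) or pos != 2*cnt + 4))
Before y := cnt + pos + 5: 3*cnt + 3*p + 3*pos != -31 and (cnt <= 10 <-> ((p >= -12 -> (10/3)*cnt + (10/3)*pos > -65/3) or pos != 2*cnt + 4))
Answer: WP = 3*cnt + 3*p + 3*pos != -31 and (cnt <= 10 <-> ((p >= -12 -> (10/3)*cnt + (10/3)*pos > -65/3) or pos != 2*cnt + 4))


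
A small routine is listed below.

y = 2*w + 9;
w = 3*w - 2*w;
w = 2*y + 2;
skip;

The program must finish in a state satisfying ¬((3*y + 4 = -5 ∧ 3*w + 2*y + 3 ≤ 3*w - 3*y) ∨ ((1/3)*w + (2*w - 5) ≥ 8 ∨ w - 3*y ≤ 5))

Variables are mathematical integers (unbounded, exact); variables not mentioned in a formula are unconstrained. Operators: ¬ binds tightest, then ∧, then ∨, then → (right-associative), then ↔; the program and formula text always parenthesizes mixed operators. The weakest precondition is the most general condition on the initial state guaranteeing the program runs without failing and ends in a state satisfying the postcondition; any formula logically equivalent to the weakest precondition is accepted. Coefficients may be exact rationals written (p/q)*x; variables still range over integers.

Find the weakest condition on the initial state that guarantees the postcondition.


Working backward. After the program, the postcondition ¬((3*y + 4 = -5 ∧ 3*w + 2*y + 3 ≤ 3*w - 3*y) ∨ ((1/3)*w + (2*w - 5) ≥ 8 ∨ w - 3*y ≤ 5)) must hold; in canonical form it is ¬((3*y = -9 ∧ 5*y ≤ -3) ∨ (7/3)*w ≥ 13 ∨ w ≤ 3*y + 5).
Before skip: ¬((3*y = -9 ∧ 5*y ≤ -3) ∨ (7/3)*w ≥ 13 ∨ w ≤ 3*y + 5)
Before w := 2*y + 2: ¬((3*y = -9 ∧ 5*y ≤ -3) ∨ (14/3)*y ≥ 25/3 ∨ y ≥ -3)
Before w := 3*w - 2*w: ¬((3*y = -9 ∧ 5*y ≤ -3) ∨ (14/3)*y ≥ 25/3 ∨ y ≥ -3)
Before y := 2*w + 9: ¬((6*w = -36 ∧ 10*w ≤ -48) ∨ (28/3)*w ≥ -101/3 ∨ 2*w ≥ -12)
Answer: WP = ¬((6*w = -36 ∧ 10*w ≤ -48) ∨ (28/3)*w ≥ -101/3 ∨ 2*w ≥ -12)


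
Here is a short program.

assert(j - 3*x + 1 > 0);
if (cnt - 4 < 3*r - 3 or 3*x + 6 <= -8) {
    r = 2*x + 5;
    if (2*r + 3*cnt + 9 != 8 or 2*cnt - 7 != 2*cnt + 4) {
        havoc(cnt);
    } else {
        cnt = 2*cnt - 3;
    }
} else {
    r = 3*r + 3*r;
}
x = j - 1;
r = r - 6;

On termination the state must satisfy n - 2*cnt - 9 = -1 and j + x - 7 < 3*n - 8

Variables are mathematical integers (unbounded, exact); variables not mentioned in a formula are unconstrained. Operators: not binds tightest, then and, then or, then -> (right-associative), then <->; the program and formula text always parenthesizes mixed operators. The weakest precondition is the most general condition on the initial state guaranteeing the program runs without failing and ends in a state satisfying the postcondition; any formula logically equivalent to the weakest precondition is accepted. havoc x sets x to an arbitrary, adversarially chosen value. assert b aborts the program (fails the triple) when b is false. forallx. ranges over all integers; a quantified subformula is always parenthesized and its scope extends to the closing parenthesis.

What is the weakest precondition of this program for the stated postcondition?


Working backward. After the program, the postcondition n - 2*cnt - 9 = -1 and j + x - 7 < 3*n - 8 must hold; in canonical form it is n = 2*cnt + 8 and j + x < 3*n - 1.
Before r := r - 6: n = 2*cnt + 8 and j + x < 3*n - 1
Before x := j - 1: n = 2*cnt + 8 and 2*j < 3*n
Then branch requires forall cnt_1. (n = 2*cnt_1 + 8 and 2*j < 3*n); else branch requires n = 2*cnt + 8 and 2*j < 3*n.
Before the if: ((cnt < 3*r + 1 or 3*x <= -14) -> (forall cnt_1. (n = 2*cnt_1 + 8 and 2*j < 3*n))) and ((not (cnt < 3*r + 1 or 3*x <= -14)) -> (n = 2*cnt + 8 and 2*j < 3*n))
Before assert j - 3*x + 1 > 0: j > 3*x - 1 and ((cnt < 3*r + 1 or 3*x <= -14) -> (forall cnt_1. (n = 2*cnt_1 + 8 and 2*j < 3*n))) and ((not (cnt < 3*r + 1 or 3*x <= -14)) -> (n = 2*cnt + 8 and 2*j < 3*n))
Answer: WP = j > 3*x - 1 and ((cnt < 3*r + 1 or 3*x <= -14) -> (forall cnt_1. (n = 2*cnt_1 + 8 and 2*j < 3*n))) and ((not (cnt < 3*r + 1 or 3*x <= -14)) -> (n = 2*cnt + 8 and 2*j < 3*n))


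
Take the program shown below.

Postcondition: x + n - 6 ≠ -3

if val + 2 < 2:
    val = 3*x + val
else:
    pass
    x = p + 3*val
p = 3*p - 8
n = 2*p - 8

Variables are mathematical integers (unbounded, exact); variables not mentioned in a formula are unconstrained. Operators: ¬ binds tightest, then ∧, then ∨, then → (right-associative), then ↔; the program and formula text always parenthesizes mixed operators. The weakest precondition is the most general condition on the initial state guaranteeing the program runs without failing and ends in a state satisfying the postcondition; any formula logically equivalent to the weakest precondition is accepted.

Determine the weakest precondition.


Working backward. After the program, the postcondition x + n - 6 ≠ -3 must hold; in canonical form it is n + x ≠ 3.
Before n := 2*p - 8: 2*p + x ≠ 11
Before p := 3*p - 8: 6*p + x ≠ 27
Then branch requires 6*p + x ≠ 27; else branch requires 7*p + 3*val ≠ 27.
Before the if: (val < 0 → 6*p + x ≠ 27) ∧ ((¬(val < 0)) → 7*p + 3*val ≠ 27)
Answer: WP = (val < 0 → 6*p + x ≠ 27) ∧ ((¬(val < 0)) → 7*p + 3*val ≠ 27)


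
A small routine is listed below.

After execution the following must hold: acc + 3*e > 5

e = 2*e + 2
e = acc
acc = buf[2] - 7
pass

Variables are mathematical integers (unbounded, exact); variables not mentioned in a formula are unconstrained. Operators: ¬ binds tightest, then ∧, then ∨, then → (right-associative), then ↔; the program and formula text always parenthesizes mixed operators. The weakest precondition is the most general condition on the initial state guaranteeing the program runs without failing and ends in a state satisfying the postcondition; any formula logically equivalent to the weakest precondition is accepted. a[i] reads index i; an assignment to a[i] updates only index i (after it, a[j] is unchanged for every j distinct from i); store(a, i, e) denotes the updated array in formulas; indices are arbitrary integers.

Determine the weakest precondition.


Working backward. After the program, acc + 3*e > 5 must hold.
Before skip: acc + 3*e > 5
Before acc := buf[2] - 7: buf[2] + 3*e > 12
Before e := acc: buf[2] + 3*acc > 12
Before e := 2*e + 2: buf[2] + 3*acc > 12
Answer: WP = buf[2] + 3*acc > 12


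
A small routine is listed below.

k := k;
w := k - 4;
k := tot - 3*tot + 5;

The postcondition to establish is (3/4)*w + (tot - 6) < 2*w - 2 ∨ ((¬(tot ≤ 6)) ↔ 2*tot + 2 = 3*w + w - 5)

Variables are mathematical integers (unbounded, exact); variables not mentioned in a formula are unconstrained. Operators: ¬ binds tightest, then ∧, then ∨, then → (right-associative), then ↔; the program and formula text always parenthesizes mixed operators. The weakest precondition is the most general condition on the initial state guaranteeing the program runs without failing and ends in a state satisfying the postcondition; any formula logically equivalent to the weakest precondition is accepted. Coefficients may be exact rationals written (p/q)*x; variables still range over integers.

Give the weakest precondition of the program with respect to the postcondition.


Working backward. After the program, the postcondition (3/4)*w + (tot - 6) < 2*w - 2 ∨ ((¬(tot ≤ 6)) ↔ 2*tot + 2 = 3*w + w - 5) must hold; in canonical form it is tot < (5/4)*w + 4 ∨ ((¬(tot ≤ 6)) ↔ 2*tot = 4*w - 7).
Before k := tot - 3*tot + 5: tot < (5/4)*w + 4 ∨ ((¬(tot ≤ 6)) ↔ 2*tot = 4*w - 7)
Before w := k - 4: tot < (5/4)*k - 1 ∨ ((¬(tot ≤ 6)) ↔ 2*tot = 4*k - 23)
Before k := k: tot < (5/4)*k - 1 ∨ ((¬(tot ≤ 6)) ↔ 2*tot = 4*k - 23)
Answer: WP = tot < (5/4)*k - 1 ∨ ((¬(tot ≤ 6)) ↔ 2*tot = 4*k - 23)


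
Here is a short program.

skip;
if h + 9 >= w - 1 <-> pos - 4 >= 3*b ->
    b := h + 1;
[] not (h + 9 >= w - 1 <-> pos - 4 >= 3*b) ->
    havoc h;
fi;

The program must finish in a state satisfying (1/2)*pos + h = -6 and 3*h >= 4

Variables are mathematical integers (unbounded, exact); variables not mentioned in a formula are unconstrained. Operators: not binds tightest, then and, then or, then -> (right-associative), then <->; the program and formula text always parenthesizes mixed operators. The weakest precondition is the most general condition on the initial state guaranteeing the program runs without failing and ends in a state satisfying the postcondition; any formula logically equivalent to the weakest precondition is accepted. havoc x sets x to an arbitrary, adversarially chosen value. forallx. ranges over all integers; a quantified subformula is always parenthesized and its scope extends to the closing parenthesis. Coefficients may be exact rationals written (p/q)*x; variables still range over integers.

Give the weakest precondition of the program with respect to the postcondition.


Working backward. After the program, the postcondition (1/2)*pos + h = -6 and 3*h >= 4 must hold; in canonical form it is h + (1/2)*pos = -6 and 3*h >= 4.
Then branch requires h + (1/2)*pos = -6 and 3*h >= 4; else branch requires forall h_1. (h_1 + (1/2)*pos = -6 and 3*h_1 >= 4).
Before the if: ((h >= w - 10 <-> pos >= 3*b + 4) -> (h + (1/2)*pos = -6 and 3*h >= 4)) and ((not (h >= w - 10 <-> pos >= 3*b + 4)) -> (forall h_1. (h_1 + (1/2)*pos = -6 and 3*h_1 >= 4)))
Before skip: ((h >= w - 10 <-> pos >= 3*b + 4) -> (h + (1/2)*pos = -6 and 3*h >= 4)) and ((not (h >= w - 10 <-> pos >= 3*b + 4)) -> (forall h_1. (h_1 + (1/2)*pos = -6 and 3*h_1 >= 4)))
Answer: WP = ((h >= w - 10 <-> pos >= 3*b + 4) -> (h + (1/2)*pos = -6 and 3*h >= 4)) and ((not (h >= w - 10 <-> pos >= 3*b + 4)) -> (forall h_1. (h_1 + (1/2)*pos = -6 and 3*h_1 >= 4)))


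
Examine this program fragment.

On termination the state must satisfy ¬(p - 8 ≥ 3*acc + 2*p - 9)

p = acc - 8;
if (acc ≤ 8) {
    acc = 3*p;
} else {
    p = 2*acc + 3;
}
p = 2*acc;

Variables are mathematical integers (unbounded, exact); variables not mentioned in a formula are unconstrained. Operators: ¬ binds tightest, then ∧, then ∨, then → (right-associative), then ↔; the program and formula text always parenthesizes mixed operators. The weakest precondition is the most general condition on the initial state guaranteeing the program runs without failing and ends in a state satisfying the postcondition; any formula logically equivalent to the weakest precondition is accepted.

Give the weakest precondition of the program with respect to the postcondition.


Working backward. After the program, the postcondition ¬(p - 8 ≥ 3*acc + 2*p - 9) must hold; in canonical form it is ¬(3*acc + p ≤ 1).
Before p := 2*acc: ¬(5*acc ≤ 1)
Then branch requires ¬(15*p ≤ 1); else branch requires ¬(5*acc ≤ 1).
Before the if: (acc ≤ 8 → (¬(15*p ≤ 1))) ∧ ((¬(acc ≤ 8)) → (¬(5*acc ≤ 1)))
Before p := acc - 8: (acc ≤ 8 → (¬(15*acc ≤ 121))) ∧ ((¬(acc ≤ 8)) → (¬(5*acc ≤ 1)))
Answer: WP = (acc ≤ 8 → (¬(15*acc ≤ 121))) ∧ ((¬(acc ≤ 8)) → (¬(5*acc ≤ 1)))


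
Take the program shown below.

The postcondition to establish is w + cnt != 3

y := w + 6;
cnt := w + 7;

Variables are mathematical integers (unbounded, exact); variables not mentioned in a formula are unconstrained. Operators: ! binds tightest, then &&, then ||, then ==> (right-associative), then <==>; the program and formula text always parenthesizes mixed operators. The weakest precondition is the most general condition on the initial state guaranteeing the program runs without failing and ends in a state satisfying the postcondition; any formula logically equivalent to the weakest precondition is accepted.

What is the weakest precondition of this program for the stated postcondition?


Working backward. After the program, the postcondition w + cnt != 3 must hold; in canonical form it is cnt + w != 3.
Before cnt := w + 7: 2*w != -4
Before y := w + 6: 2*w != -4
Answer: WP = 2*w != -4


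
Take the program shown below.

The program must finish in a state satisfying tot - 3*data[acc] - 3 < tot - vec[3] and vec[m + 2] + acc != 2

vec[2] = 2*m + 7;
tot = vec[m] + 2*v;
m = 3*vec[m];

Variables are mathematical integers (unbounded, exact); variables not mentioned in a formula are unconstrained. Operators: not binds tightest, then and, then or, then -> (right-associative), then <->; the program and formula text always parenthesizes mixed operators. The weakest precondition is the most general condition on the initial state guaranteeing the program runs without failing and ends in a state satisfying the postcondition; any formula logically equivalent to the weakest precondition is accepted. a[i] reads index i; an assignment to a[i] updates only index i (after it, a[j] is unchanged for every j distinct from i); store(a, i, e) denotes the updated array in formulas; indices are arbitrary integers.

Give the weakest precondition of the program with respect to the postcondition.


Working backward. After the program, the postcondition tot - 3*data[acc] - 3 < tot - vec[3] and vec[m + 2] + acc != 2 must hold; in canonical form it is vec[3] < 3*data[acc] + 3 and vec[m + 2] + acc != 2.
Before m := 3*vec[m]: vec[3] < 3*data[acc] + 3 and vec[3*vec[m] + 2] + acc != 2
Before tot := vec[m] + 2*v: vec[3] < 3*data[acc] + 3 and vec[3*vec[m] + 2] + acc != 2
Before vec[2] := 2*m + 7: vec[3] < 3*data[acc] + 3 and store(vec, 2, 2*m + 7)[3*store(vec, 2, 2*m + 7)[m] + 2] + acc != 2
Answer: WP = vec[3] < 3*data[acc] + 3 and store(vec, 2, 2*m + 7)[3*store(vec, 2, 2*m + 7)[m] + 2] + acc != 2


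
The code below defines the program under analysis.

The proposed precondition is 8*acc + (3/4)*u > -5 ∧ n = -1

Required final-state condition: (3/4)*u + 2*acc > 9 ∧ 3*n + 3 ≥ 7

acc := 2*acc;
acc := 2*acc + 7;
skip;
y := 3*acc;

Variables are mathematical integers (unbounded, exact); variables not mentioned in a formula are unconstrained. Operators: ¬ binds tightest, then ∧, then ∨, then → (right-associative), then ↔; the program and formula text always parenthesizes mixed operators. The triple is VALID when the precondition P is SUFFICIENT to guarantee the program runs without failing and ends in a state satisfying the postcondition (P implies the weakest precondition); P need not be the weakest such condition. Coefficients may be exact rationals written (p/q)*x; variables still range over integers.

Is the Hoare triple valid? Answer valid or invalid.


Working backward. After the program, the postcondition (3/4)*u + 2*acc > 9 ∧ 3*n + 3 ≥ 7 must hold; in canonical form it is 2*acc + (3/4)*u > 9 ∧ 3*n ≥ 4.
Before y := 3*acc: 2*acc + (3/4)*u > 9 ∧ 3*n ≥ 4
Before skip: 2*acc + (3/4)*u > 9 ∧ 3*n ≥ 4
Before acc := 2*acc + 7: 4*acc + (3/4)*u > -5 ∧ 3*n ≥ 4
Before acc := 2*acc: 8*acc + (3/4)*u > -5 ∧ 3*n ≥ 4
The weakest precondition is 8*acc + (3/4)*u > -5 ∧ 3*n ≥ 4.
Check whether 8*acc + (3/4)*u > -5 ∧ n = -1 implies it.
Countermodel: at the initial state acc = 0, n = -1, u = 0, the precondition holds but the weakest precondition fails.
Answer: invalid


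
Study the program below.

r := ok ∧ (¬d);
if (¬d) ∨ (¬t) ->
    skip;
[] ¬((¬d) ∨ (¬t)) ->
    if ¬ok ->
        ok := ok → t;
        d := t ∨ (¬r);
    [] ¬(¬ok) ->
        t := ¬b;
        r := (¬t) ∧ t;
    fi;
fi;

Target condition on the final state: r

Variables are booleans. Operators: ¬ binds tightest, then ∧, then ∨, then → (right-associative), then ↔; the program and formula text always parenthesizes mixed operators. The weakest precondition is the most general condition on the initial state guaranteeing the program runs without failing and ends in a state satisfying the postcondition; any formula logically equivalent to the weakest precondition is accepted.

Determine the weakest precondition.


Working backward. After the program, r must hold.
Then branch requires r; else branch requires ((¬ok) → r) ∧ (¬ok).
Before the if: (((¬d) ∨ (¬t)) → r) ∧ ((¬((¬d) ∨ (¬t))) → (((¬ok) → r) ∧ (¬ok)))
Before r := ok ∧ (¬d): (((¬d) ∨ (¬t)) → (ok ∧ (¬d))) ∧ ((¬((¬d) ∨ (¬t))) → (((¬ok) → (ok ∧ (¬d))) ∧ (¬ok)))
Answer: WP = (((¬d) ∨ (¬t)) → (ok ∧ (¬d))) ∧ ((¬((¬d) ∨ (¬t))) → (((¬ok) → (ok ∧ (¬d))) ∧ (¬ok)))


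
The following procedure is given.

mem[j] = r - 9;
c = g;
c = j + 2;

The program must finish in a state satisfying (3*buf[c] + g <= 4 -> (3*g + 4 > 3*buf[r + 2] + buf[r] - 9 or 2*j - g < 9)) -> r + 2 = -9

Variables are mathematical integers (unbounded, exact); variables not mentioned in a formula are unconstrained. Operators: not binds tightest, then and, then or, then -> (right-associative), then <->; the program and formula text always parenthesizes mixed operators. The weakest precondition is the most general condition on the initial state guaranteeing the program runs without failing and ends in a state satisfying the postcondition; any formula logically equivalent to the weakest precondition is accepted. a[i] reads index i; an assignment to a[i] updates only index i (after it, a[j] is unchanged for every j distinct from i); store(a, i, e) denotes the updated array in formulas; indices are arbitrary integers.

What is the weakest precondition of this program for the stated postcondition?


Working backward. After the program, the postcondition (3*buf[c] + g <= 4 -> (3*g + 4 > 3*buf[r + 2] + buf[r] - 9 or 2*j - g < 9)) -> r + 2 = -9 must hold; in canonical form it is (3*buf[c] + g <= 4 -> (3*g > 3*buf[r + 2] + buf[r] - 13 or 2*j < g + 9)) -> r = -11.
Before c := j + 2: (3*buf[j + 2] + g <= 4 -> (3*g > 3*buf[r + 2] + buf[r] - 13 or 2*j < g + 9)) -> r = -11
Before c := g: (3*buf[j + 2] + g <= 4 -> (3*g > 3*buf[r + 2] + buf[r] - 13 or 2*j < g + 9)) -> r = -11
Before mem[j] := r - 9: (3*buf[j + 2] + g <= 4 -> (3*g > 3*buf[r + 2] + buf[r] - 13 or 2*j < g + 9)) -> r = -11
Answer: WP = (3*buf[j + 2] + g <= 4 -> (3*g > 3*buf[r + 2] + buf[r] - 13 or 2*j < g + 9)) -> r = -11


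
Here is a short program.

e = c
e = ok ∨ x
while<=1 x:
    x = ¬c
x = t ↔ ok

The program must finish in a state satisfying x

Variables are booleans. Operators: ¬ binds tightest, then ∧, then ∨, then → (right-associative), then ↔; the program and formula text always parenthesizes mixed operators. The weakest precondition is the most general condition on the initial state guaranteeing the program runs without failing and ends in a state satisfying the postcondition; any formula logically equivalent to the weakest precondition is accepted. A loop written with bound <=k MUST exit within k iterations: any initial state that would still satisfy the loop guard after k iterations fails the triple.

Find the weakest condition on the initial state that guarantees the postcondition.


Working backward. After the program, x must hold.
Before x := t ↔ ok: t ↔ ok
Before the loop (bound <=1), unroll the exhaustion recursion (WP_0 = exit-now case; WP_j = one more guarded iteration, up to j = 1):
  WP_0: (¬x) ∧ (t ↔ ok)
  WP_1: (x → (c ∧ (t ↔ ok))) ∧ ((¬x) → (t ↔ ok))
So before the loop: (x → (c ∧ (t ↔ ok))) ∧ ((¬x) → (t ↔ ok))
Before e := ok ∨ x: (x → (c ∧ (t ↔ ok))) ∧ ((¬x) → (t ↔ ok))
Before e := c: (x → (c ∧ (t ↔ ok))) ∧ ((¬x) → (t ↔ ok))
Answer: WP = (x → (c ∧ (t ↔ ok))) ∧ ((¬x) → (t ↔ ok))


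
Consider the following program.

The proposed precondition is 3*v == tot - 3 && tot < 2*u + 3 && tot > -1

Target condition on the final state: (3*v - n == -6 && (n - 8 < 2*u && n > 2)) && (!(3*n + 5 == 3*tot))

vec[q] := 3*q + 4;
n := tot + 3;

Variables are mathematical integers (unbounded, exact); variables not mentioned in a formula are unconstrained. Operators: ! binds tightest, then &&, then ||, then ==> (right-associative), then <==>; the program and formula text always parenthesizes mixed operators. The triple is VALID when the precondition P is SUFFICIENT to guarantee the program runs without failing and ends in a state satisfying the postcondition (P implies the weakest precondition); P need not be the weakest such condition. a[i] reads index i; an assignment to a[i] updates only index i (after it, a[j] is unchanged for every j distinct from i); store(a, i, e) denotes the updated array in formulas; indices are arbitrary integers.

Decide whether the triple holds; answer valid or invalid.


Working backward. After the program, the postcondition (3*v - n == -6 && (n - 8 < 2*u && n > 2)) && (!(3*n + 5 == 3*tot)) must hold; in canonical form it is 3*v == n - 6 && n < 2*u + 8 && n > 2 && (!(3*n == 3*tot - 5)).
Before n := tot + 3: 3*v == tot - 3 && tot < 2*u + 5 && tot > -1
Before vec[q] := 3*q + 4: 3*v == tot - 3 && tot < 2*u + 5 && tot > -1
The weakest precondition is 3*v == tot - 3 && tot < 2*u + 5 && tot > -1.
Check whether 3*v == tot - 3 && tot < 2*u + 3 && tot > -1 implies it.
Every state satisfying the precondition satisfies the weakest precondition: the implication holds.
Answer: valid


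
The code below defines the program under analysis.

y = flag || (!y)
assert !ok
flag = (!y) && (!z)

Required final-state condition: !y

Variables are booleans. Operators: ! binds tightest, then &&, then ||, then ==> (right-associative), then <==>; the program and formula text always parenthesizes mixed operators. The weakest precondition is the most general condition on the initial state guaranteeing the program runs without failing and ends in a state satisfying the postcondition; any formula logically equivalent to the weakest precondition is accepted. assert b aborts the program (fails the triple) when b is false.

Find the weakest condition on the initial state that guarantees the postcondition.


Working backward. After the program, !y must hold.
Before flag := (!y) && (!z): !y
Before assert !ok: (!ok) && (!y)
Before y := flag || (!y): (!ok) && (!(flag || (!y)))
Answer: WP = (!ok) && (!(flag || (!y)))


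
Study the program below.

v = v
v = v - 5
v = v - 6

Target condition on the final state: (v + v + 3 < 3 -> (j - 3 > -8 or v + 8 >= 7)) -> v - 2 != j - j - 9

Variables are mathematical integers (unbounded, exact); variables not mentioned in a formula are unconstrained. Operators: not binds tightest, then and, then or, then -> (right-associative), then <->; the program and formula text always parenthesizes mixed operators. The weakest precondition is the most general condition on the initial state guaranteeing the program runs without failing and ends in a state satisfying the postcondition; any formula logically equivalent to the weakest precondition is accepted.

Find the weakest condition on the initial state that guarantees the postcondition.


Working backward. After the program, the postcondition (v + v + 3 < 3 -> (j - 3 > -8 or v + 8 >= 7)) -> v - 2 != j - j - 9 must hold; in canonical form it is (2*v < 0 -> (j > -5 or v >= -1)) -> v != -7.
Before v := v - 6: (2*v < 12 -> (j > -5 or v >= 5)) -> v != -1
Before v := v - 5: (2*v < 22 -> (j > -5 or v >= 10)) -> v != 4
Before v := v: (2*v < 22 -> (j > -5 or v >= 10)) -> v != 4
Answer: WP = (2*v < 22 -> (j > -5 or v >= 10)) -> v != 4


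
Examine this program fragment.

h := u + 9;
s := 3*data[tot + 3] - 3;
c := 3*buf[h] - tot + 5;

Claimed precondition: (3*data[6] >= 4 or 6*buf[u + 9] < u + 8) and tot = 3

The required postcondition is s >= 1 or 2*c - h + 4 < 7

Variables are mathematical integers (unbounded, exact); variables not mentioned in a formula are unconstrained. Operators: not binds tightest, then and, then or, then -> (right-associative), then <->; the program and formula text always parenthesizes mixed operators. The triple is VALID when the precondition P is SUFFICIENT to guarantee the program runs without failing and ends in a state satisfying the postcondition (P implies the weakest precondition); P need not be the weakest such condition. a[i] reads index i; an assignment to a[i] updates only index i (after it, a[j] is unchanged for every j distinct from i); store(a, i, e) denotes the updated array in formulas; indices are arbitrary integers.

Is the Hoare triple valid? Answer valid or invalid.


Working backward. After the program, the postcondition s >= 1 or 2*c - h + 4 < 7 must hold; in canonical form it is s >= 1 or 2*c < h + 3.
Before c := 3*buf[h] - tot + 5: s >= 1 or 6*buf[h] < h + 2*tot - 7
Before s := 3*data[tot + 3] - 3: 3*data[tot + 3] >= 4 or 6*buf[h] < h + 2*tot - 7
Before h := u + 9: 3*data[tot + 3] >= 4 or 6*buf[u + 9] < 2*tot + u + 2
The weakest precondition is 3*data[tot + 3] >= 4 or 6*buf[u + 9] < 2*tot + u + 2.
Check whether (3*data[6] >= 4 or 6*buf[u + 9] < u + 8) and tot = 3 implies it.
Every state satisfying the precondition satisfies the weakest precondition: the implication holds.
Answer: valid


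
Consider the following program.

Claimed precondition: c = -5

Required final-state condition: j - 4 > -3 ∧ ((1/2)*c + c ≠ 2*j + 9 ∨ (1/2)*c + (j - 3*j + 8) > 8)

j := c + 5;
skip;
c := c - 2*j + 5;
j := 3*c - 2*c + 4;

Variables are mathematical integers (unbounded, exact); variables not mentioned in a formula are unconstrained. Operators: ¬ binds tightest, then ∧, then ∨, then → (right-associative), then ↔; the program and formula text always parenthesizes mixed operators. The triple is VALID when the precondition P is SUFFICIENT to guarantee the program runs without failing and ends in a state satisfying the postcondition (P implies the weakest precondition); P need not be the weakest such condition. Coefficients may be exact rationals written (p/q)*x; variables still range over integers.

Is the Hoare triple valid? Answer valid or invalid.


Working backward. After the program, the postcondition j - 4 > -3 ∧ ((1/2)*c + c ≠ 2*j + 9 ∨ (1/2)*c + (j - 3*j + 8) > 8) must hold; in canonical form it is j > 1 ∧ ((3/2)*c ≠ 2*j + 9 ∨ (1/2)*c > 2*j).
Before j := 3*c - 2*c + 4: c > -3 ∧ ((1/2)*c ≠ -17 ∨ (3/2)*c < -8)
Before c := c - 2*j + 5: c > 2*j - 8 ∧ ((1/2)*c ≠ j - 39/2 ∨ (3/2)*c < 3*j - 31/2)
Before skip: c > 2*j - 8 ∧ ((1/2)*c ≠ j - 39/2 ∨ (3/2)*c < 3*j - 31/2)
Before j := c + 5: c < -2 ∧ ((1/2)*c ≠ 29/2 ∨ (3/2)*c > 1/2)
The weakest precondition is c < -2 ∧ ((1/2)*c ≠ 29/2 ∨ (3/2)*c > 1/2).
Check whether c = -5 implies it.
Every state satisfying the precondition satisfies the weakest precondition: the implication holds.
Answer: valid
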